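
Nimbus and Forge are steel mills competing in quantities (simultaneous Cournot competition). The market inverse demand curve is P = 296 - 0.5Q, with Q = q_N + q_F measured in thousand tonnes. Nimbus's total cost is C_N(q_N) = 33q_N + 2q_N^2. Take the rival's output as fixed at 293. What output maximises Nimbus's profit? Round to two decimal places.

23.30

With the rival's output fixed at 293, Nimbus's profit is π_N = (296 - (1/2)·293 - (1/2)q_N)q_N - (33q_N + 2q_N²) = (299/2 - (1/2)q_N)q_N - (33q_N + 2q_N²).
∂π_N/∂q_N = 233/2 - 5q_N = 0, so q_N = 233/10.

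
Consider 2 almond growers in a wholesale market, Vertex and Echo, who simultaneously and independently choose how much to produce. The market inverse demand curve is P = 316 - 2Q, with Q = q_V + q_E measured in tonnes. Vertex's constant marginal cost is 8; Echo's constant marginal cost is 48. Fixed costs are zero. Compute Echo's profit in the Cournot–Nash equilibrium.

Vertex's profit: π_V = (316 - 2Q)q_V - (8q_V). Setting ∂π_V/∂q_V = 0: 308 - 4q_V - 2(q_E) = 0.
Echo's first-order condition: 268 - 4q_E - 2(q_V) = 0.
Best responses: q_V = (308 - 2q_E)/4, q_E = (268 - 2q_V)/4.
Solving the pair: q_V = 58, q_E = 38.
Price P = 316 - 2·96 = 124.
Echo's profit: (124 - 48)·38 = 2888.

2888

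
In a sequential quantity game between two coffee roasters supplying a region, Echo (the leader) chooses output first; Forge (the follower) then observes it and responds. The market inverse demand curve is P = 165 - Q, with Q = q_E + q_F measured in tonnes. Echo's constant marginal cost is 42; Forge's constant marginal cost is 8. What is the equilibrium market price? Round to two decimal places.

64.25

Solve by backward induction. Given q_E, the follower Forge maximises π_F = (165 - q_E - q_F)q_F - 8q_F.
Setting the follower's marginal profit to zero, 157 - q_E - 2q_F = 0, i.e. q_F = (157 - q_E)/2.
The leader anticipates this reaction. Substituting into P = 165 - Q gives P = 173/2 - (1/2)q_E, so π_E = (173/2 - (1/2)q_E)q_E - 42q_E.
Leader FOC: 89/2 - q_E = 0, so q_E = 89/2.
Then q_F = (157 - 89/2)/2 = 225/4.
Total output Q = 403/4, so price P = 165 - 403/4 = 257/4.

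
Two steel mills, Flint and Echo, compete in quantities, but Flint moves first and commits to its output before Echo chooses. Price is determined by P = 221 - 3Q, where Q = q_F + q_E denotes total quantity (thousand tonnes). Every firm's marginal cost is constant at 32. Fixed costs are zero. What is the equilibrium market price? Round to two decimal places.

Solve by backward induction. Given q_F, the follower Echo maximises π_E = (221 - 3q_F - 3q_E)q_E - 32q_E.
Setting the follower's marginal profit to zero, 189 - 3q_F - 6q_E = 0, i.e. q_E = (189 - 3q_F)/6.
The leader anticipates this reaction. Substituting into P = 221 - 3Q gives P = 253/2 - (3/2)q_F, so π_F = (253/2 - (3/2)q_F)q_F - 32q_F.
The leader's first-order condition 189/2 - 3q_F = 0 yields q_F = 63/2.
Then q_E = (189 - 3·(63/2))/6 = 63/4.
Total output Q = 189/4, so price P = 221 - 3·(189/4) = 317/4.

79.25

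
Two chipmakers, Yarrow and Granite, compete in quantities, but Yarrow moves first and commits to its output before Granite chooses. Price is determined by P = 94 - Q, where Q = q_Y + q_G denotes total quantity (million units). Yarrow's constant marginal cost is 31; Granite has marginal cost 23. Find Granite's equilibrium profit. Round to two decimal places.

473.06

The follower Granite best-responds to any q_Y: π_G = (94 - Q)q_G - 23q_G.
∂π_G/∂q_G = 71 - q_Y - 2q_G = 0 gives the reaction function q_G = (71 - q_Y)/2.
Yarrow substitutes q_G(q_Y) into its own profit: π_Y = q_Y(94 - q_Y - (71 - q_Y)/2) - 31q_Y = (117/2 - (1/2)q_Y)q_Y - 31q_Y.
The leader's first-order condition 55/2 - q_Y = 0 yields q_Y = 55/2.
Then q_G = (71 - 55/2)/2 = 87/4.
Price P = 94 - 197/4 = 179/4.
Granite's profit: (179/4 - 23)·(87/4) = 473.0625.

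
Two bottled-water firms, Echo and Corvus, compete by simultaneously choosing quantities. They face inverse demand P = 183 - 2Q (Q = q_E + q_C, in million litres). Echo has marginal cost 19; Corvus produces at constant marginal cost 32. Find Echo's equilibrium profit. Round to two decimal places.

1740.50

Echo's profit: π_E = (183 - 2Q)q_E - (19q_E). Setting ∂π_E/∂q_E = 0: 164 - 4q_E - 2(q_C) = 0.
Corvus's profit: π_C = (183 - 2Q)q_C - (32q_C). Setting ∂π_C/∂q_C = 0: 151 - 4q_C - 2(q_E) = 0.
Rearranging gives the reaction functions q_E = (164 - 2q_C)/4 and q_C = (151 - 2q_E)/4.
Solving the pair: q_E = 59/2, q_C = 23.
Price P = 183 - 2·(105/2) = 78.
Echo's profit: (78 - 19)·(59/2) = 1740.5000.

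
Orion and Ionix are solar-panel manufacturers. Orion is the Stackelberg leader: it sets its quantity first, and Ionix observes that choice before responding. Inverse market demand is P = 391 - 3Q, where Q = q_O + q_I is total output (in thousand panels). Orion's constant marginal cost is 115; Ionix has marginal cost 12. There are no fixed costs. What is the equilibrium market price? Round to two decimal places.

158.25

Solve by backward induction. Given q_O, the follower Ionix maximises π_I = (391 - 3q_O - 3q_I)q_I - 12q_I.
Follower FOC: 379 - 3q_O - 6q_I = 0, so q_I(q_O) = (379 - 3q_O)/6.
The leader anticipates this reaction. Substituting into P = 391 - 3Q gives P = 403/2 - (3/2)q_O, so π_O = (403/2 - (3/2)q_O)q_O - 115q_O.
The leader's first-order condition 173/2 - 3q_O = 0 yields q_O = 173/6.
Then q_I = (379 - 3·(173/6))/6 = 195/4.
Total output Q = 931/12, so price P = 391 - 3·(931/12) = 633/4.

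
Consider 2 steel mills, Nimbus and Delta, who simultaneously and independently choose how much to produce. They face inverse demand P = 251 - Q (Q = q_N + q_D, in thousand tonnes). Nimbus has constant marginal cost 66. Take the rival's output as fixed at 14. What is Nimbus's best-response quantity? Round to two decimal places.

With the rival's output fixed at 14, Nimbus's profit is π_N = (251 - 14 - q_N)q_N - (66q_N) = (237 - q_N)q_N - (66q_N).
∂π_N/∂q_N = 171 - 2q_N = 0, so q_N = 171/2.

85.50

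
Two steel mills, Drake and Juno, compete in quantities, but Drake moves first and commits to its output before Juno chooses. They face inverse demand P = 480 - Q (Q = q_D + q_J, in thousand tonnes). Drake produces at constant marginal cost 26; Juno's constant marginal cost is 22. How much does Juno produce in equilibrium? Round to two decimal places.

116.50

The follower Juno best-responds to any q_D: π_J = (480 - Q)q_J - 22q_J.
∂π_J/∂q_J = 458 - q_D - 2q_J = 0 gives the reaction function q_J = (458 - q_D)/2.
The leader anticipates this reaction. Substituting into P = 480 - Q gives P = 251 - (1/2)q_D, so π_D = (251 - (1/2)q_D)q_D - 26q_D.
Maximising: ∂π_D/∂q_D = 225 - q_D = 0, giving q_D = 225.
Then q_J = (458 - 225)/2 = 233/2.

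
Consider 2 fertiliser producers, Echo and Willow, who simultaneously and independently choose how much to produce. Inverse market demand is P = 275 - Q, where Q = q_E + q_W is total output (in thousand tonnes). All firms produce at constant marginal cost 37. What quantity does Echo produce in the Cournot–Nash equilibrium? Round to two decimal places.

A representative firm's profit is π_i = q_i(275 - Q) - 37q_i.
Setting ∂π_i/∂q_i = 0 with rivals' quantities fixed: 238 - 2q_i - q_j = 0.
With identical firms every q_j equals q_i, so q_j = q_i and 238 = 3q_i, giving q_i = 238/3.

79.33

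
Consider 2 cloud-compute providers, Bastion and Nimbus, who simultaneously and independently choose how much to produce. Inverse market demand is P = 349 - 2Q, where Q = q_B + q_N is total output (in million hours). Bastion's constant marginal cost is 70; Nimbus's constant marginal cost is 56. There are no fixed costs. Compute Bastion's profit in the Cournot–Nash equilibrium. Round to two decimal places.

3901.39

Bastion's profit: π_B = (349 - 2Q)q_B - (70q_B). Setting ∂π_B/∂q_B = 0: 279 - 4q_B - 2(q_N) = 0.
Nimbus's profit: π_N = (349 - 2Q)q_N - (56q_N). Setting ∂π_N/∂q_N = 0: 293 - 4q_N - 2(q_B) = 0.
Best responses: q_B = (279 - 2q_N)/4, q_N = (293 - 2q_B)/4.
Solving the pair: q_B = 265/6, q_N = 307/6.
Price P = 349 - 2·(286/3) = 475/3.
Bastion's profit: (475/3 - 70)·(265/6) = 3901.3889.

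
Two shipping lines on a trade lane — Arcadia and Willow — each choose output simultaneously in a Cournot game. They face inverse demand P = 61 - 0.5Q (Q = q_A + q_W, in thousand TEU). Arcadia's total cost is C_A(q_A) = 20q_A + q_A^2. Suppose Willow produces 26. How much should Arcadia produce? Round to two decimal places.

With the rival's output fixed at 26, Arcadia's profit is π_A = (61 - (1/2)·26 - (1/2)q_A)q_A - (20q_A + q_A²) = (48 - (1/2)q_A)q_A - (20q_A + q_A²).
∂π_A/∂q_A = 28 - 3q_A = 0, so q_A = 28/3.

9.33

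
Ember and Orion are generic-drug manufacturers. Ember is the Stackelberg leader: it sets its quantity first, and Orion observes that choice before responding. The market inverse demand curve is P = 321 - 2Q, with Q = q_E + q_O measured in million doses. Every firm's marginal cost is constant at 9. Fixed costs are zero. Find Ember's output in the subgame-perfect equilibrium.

The follower Orion best-responds to any q_E: π_O = (321 - 2Q)q_O - 9q_O.
∂π_O/∂q_O = 312 - 2q_E - 4q_O = 0 gives the reaction function q_O = (312 - 2q_E)/4.
Ember substitutes q_O(q_E) into its own profit: π_E = q_E(321 - 2q_E - (312 - 2q_E)/2) - 9q_E = (165 - q_E)q_E - 9q_E.
Leader FOC: 156 - 2q_E = 0, so q_E = 78.
Then q_O = (312 - 2·78)/4 = 39.

78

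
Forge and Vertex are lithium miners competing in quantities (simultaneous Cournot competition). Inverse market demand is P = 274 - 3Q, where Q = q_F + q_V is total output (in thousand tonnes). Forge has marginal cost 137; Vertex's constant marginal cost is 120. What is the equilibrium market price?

Forge's profit: π_F = (274 - 3Q)q_F - (137q_F). Setting ∂π_F/∂q_F = 0: 137 - 6q_F - 3(q_V) = 0.
Vertex's profit: π_V = (274 - 3Q)q_V - (120q_V). Setting ∂π_V/∂q_V = 0: 154 - 6q_V - 3(q_F) = 0.
Rearranging gives the reaction functions q_F = (137 - 3q_V)/6 and q_V = (154 - 3q_F)/6.
Substituting one into the other gives q_F = 40/3 and q_V = 19.
Total output Q = 97/3, so price P = 274 - 3·(97/3) = 177.

177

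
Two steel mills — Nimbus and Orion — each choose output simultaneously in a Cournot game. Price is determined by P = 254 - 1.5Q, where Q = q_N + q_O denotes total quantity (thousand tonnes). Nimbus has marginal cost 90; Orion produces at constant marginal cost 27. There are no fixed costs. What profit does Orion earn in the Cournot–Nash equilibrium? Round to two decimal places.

6229.63

Nimbus's profit: π_N = (254 - 1.5Q)q_N - (90q_N). Setting ∂π_N/∂q_N = 0: 164 - 3q_N - (3/2)(q_O) = 0.
Orion's profit: π_O = (254 - 1.5Q)q_O - (27q_O). Setting ∂π_O/∂q_O = 0: 227 - 3q_O - (3/2)(q_N) = 0.
So q_N = (164 - (3/2)q_O)/3 and q_O = (227 - (3/2)q_N)/3.
Substituting one into the other gives q_N = 202/9 and q_O = 580/9.
Price P = 254 - (3/2)·(782/9) = 371/3.
Orion's profit: (371/3 - 27)·(580/9) = 6229.6296.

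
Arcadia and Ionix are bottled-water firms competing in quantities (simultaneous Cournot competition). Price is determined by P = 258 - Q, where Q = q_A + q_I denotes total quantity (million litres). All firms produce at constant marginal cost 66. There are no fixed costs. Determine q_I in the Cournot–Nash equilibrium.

64

Each firm earns π_i = (258 - Q)q_i - 66q_i.
First-order condition (treating rivals' output as given): 192 - 2q_i - q_j = 0.
By symmetry each firm produces the same amount; substituting q_j = q_i yields q_i = 192/3 = 64.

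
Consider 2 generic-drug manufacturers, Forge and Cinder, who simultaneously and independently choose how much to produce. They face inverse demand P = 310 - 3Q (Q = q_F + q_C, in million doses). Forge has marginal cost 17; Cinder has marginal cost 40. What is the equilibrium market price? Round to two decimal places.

Forge's profit: π_F = (310 - 3Q)q_F - (17q_F). Setting ∂π_F/∂q_F = 0: 293 - 6q_F - 3(q_C) = 0.
Cinder's first-order condition: 270 - 6q_C - 3(q_F) = 0.
Rearranging gives the reaction functions q_F = (293 - 3q_C)/6 and q_C = (270 - 3q_F)/6.
Substituting one into the other gives q_F = 316/9 and q_C = 247/9.
Total output Q = 563/9, so price P = 310 - 3·(563/9) = 367/3.

122.33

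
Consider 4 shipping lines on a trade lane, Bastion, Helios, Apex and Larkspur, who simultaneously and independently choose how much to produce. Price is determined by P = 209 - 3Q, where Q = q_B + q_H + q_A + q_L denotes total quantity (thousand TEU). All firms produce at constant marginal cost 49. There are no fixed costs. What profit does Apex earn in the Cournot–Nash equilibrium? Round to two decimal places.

Each firm earns π_i = (209 - 3Q)q_i - 49q_i.
First-order condition (treating rivals' output as given): 160 - 6q_i - 3·Σ_{j≠i} q_j = 0.
By symmetry each firm produces the same amount; substituting Σ_{j≠i} q_j = 3q_i yields q_i = 160/15 = 32/3.
Price P = 209 - 3·(128/3) = 81.
Apex's profit: (81 - 49)·(32/3) = 1024/3.

341.33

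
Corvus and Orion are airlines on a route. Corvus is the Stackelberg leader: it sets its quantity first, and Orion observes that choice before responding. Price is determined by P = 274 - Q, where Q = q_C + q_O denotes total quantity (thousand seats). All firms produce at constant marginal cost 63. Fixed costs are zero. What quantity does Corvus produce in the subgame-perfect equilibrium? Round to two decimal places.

The follower Orion best-responds to any q_C: π_O = (274 - Q)q_O - 63q_O.
Follower FOC: 211 - q_C - 2q_O = 0, so q_O(q_C) = (211 - q_C)/2.
Corvus substitutes q_O(q_C) into its own profit: π_C = q_C(274 - q_C - (211 - q_C)/2) - 63q_C = (337/2 - (1/2)q_C)q_C - 63q_C.
Leader FOC: 211/2 - q_C = 0, so q_C = 211/2.
Then q_O = (211 - 211/2)/2 = 211/4.

105.50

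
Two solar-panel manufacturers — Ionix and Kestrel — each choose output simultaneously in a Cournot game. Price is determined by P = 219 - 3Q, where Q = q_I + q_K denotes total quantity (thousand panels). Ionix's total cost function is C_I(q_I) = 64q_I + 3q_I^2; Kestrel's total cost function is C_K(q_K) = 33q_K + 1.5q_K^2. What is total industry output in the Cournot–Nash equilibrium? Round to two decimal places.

Ionix's profit: π_I = (219 - 3Q)q_I - (64q_I + 3q_I²). Setting ∂π_I/∂q_I = 0: 155 - 12q_I - 3(q_K) = 0.
Kestrel's first-order condition: 186 - 9q_K - 3(q_I) = 0.
Rearranging gives the reaction functions q_I = (155 - 3q_K)/12 and q_K = (186 - 3q_I)/9.
Solving the pair: q_I = 93/11, q_K = 589/33.
Total output Q = 93/11 + 589/33 = 868/33.

26.30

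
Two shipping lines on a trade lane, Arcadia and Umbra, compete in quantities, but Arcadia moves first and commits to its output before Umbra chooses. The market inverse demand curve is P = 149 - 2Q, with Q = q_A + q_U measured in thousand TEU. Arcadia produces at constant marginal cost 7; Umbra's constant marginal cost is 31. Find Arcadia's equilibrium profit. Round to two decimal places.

Solve by backward induction. Given q_A, the follower Umbra maximises π_U = (149 - 2q_A - 2q_U)q_U - 31q_U.
∂π_U/∂q_U = 118 - 2q_A - 4q_U = 0 gives the reaction function q_U = (118 - 2q_A)/4.
The leader anticipates this reaction. Substituting into P = 149 - 2Q gives P = 90 - q_A, so π_A = (90 - q_A)q_A - 7q_A.
The leader's first-order condition 83 - 2q_A = 0 yields q_A = 83/2.
Then q_U = (118 - 2·(83/2))/4 = 35/4.
Price P = 149 - 2·(201/4) = 97/2.
Arcadia's profit: (97/2 - 7)·(83/2) = 1722.2500.

1722.25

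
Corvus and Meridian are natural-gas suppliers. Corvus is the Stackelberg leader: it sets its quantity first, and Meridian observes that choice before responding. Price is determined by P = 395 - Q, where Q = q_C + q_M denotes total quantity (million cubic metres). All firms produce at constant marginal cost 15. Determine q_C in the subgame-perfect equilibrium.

190

Solve by backward induction. Given q_C, the follower Meridian maximises π_M = (395 - q_C - q_M)q_M - 15q_M.
Follower FOC: 380 - q_C - 2q_M = 0, so q_M(q_C) = (380 - q_C)/2.
The leader anticipates this reaction. Substituting into P = 395 - Q gives P = 205 - (1/2)q_C, so π_C = (205 - (1/2)q_C)q_C - 15q_C.
Leader FOC: 190 - q_C = 0, so q_C = 190.
Then q_M = (380 - 190)/2 = 95.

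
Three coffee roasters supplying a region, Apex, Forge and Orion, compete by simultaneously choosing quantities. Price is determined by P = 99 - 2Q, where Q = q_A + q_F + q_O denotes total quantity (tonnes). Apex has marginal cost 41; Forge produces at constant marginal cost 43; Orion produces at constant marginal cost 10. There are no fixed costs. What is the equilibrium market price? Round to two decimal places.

Apex's profit: π_A = (99 - 2Q)q_A - (41q_A). Setting ∂π_A/∂q_A = 0: 58 - 4q_A - 2(q_F + q_O) = 0.
Forge's first-order condition: 56 - 4q_F - 2(q_A + q_O) = 0.
Orion's profit: π_O = (99 - 2Q)q_O - (10q_O). Setting ∂π_O/∂q_O = 0: 89 - 4q_O - 2(q_A + q_F) = 0.
Summing all 3 equations gives 203 − 8Q = 0, hence Q = 203/8.
Back-substituting: q_A = (58 − 203/4)/2 = 29/8, q_F = (56 − 203/4)/2 = 21/8, q_O = (89 − 203/4)/2 = 153/8.
Total output Q = 203/8, so price P = 99 - 2·(203/8) = 193/4.

48.25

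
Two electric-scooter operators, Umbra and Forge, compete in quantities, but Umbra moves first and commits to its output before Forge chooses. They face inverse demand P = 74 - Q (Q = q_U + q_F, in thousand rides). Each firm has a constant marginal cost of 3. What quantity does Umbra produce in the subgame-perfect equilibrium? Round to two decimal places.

The follower Forge best-responds to any q_U: π_F = (74 - Q)q_F - 3q_F.
∂π_F/∂q_F = 71 - q_U - 2q_F = 0 gives the reaction function q_F = (71 - q_U)/2.
The leader anticipates this reaction. Substituting into P = 74 - Q gives P = 77/2 - (1/2)q_U, so π_U = (77/2 - (1/2)q_U)q_U - 3q_U.
The leader's first-order condition 71/2 - q_U = 0 yields q_U = 71/2.
Then q_F = (71 - 71/2)/2 = 71/4.

35.50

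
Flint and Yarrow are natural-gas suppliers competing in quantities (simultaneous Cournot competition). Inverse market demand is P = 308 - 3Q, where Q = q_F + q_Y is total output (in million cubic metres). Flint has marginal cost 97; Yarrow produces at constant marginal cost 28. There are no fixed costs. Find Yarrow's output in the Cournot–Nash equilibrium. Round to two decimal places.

38.78

Flint's profit: π_F = (308 - 3Q)q_F - (97q_F). Setting ∂π_F/∂q_F = 0: 211 - 6q_F - 3(q_Y) = 0.
Yarrow's first-order condition: 280 - 6q_Y - 3(q_F) = 0.
Best responses: q_F = (211 - 3q_Y)/6, q_Y = (280 - 3q_F)/6.
Solving the pair: q_F = 142/9, q_Y = 349/9.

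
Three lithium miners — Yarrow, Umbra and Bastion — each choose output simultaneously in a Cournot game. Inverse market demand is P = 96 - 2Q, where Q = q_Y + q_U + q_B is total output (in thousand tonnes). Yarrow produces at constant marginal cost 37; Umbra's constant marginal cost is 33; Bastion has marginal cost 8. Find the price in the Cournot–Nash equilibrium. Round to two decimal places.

43.50

Yarrow's profit: π_Y = (96 - 2Q)q_Y - (37q_Y). Setting ∂π_Y/∂q_Y = 0: 59 - 4q_Y - 2(q_U + q_B) = 0.
Umbra's first-order condition: 63 - 4q_U - 2(q_Y + q_B) = 0.
Bastion's profit: π_B = (96 - 2Q)q_B - (8q_B). Setting ∂π_B/∂q_B = 0: 88 - 4q_B - 2(q_Y + q_U) = 0.
Adding the 3 conditions: 210 − 4Q − 4Q = 0, i.e. Q = 105/4.
Back-substituting: q_Y = (59 − 105/2)/2 = 13/4, q_U = (63 − 105/2)/2 = 21/4, q_B = (88 − 105/2)/2 = 71/4.
Total output Q = 105/4, so price P = 96 - 2·(105/4) = 87/2.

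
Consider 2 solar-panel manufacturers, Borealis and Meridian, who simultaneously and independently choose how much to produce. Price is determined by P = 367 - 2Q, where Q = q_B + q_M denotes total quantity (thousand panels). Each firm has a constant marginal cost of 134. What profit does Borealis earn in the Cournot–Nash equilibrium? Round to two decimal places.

Each firm earns π_i = (367 - 2Q)q_i - 134q_i.
Setting ∂π_i/∂q_i = 0 with rivals' quantities fixed: 233 - 4q_i - 2q_j = 0.
With identical firms every q_j equals q_i, so q_j = q_i and 233 = 6q_i, giving q_i = 233/6.
Price P = 367 - 2·(233/3) = 635/3.
Borealis's profit: (635/3 - 134)·(233/6) = 3016.0556.

3016.06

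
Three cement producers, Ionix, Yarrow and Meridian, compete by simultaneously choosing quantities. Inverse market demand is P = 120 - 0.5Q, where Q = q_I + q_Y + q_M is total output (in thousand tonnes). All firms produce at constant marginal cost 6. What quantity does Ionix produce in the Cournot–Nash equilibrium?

57

Each firm earns π_i = (120 - 0.5Q)q_i - 6q_i.
First-order condition (treating rivals' output as given): 114 - q_i - (1/2)·Σ_{j≠i} q_j = 0.
With identical firms every q_j equals q_i, so Σ_{j≠i} q_j = 2q_i and 114 = 2q_i, giving q_i = 57.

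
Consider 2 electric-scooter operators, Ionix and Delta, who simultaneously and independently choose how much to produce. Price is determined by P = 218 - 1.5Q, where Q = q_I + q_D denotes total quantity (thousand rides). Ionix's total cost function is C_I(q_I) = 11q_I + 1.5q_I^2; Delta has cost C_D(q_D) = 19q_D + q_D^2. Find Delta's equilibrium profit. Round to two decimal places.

2534.12

Ionix's profit: π_I = (218 - 1.5Q)q_I - (11q_I + (3/2)q_I²). Setting ∂π_I/∂q_I = 0: 207 - 6q_I - (3/2)(q_D) = 0.
Delta's profit: π_D = (218 - 1.5Q)q_D - (19q_D + q_D²). Setting ∂π_D/∂q_D = 0: 199 - 5q_D - (3/2)(q_I) = 0.
Rearranging gives the reaction functions q_I = (207 - (3/2)q_D)/6 and q_D = (199 - (3/2)q_I)/5.
Solving the pair: q_I = 982/37, q_D = 1178/37.
Price P = 218 - (3/2)·58.3784 = 130.4324.
Delta's profit: 130.4324·(1178/37) - 19·(1178/37) - (1178/37)² = 2534.1198.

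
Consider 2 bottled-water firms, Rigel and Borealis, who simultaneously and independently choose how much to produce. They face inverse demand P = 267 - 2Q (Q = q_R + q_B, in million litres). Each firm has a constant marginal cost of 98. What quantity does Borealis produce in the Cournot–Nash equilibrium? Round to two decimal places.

28.17

Each firm earns π_i = (267 - 2Q)q_i - 98q_i.
First-order condition (treating rivals' output as given): 169 - 4q_i - 2q_j = 0.
By symmetry each firm produces the same amount; substituting q_j = q_i yields q_i = 169/6.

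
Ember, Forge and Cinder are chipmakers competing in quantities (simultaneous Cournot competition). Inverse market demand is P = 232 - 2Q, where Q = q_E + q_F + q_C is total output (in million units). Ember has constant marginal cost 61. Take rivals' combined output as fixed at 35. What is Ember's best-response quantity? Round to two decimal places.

25.25

With rivals' combined output fixed at 35, Ember's profit is π_E = (232 - 2·35 - 2q_E)q_E - (61q_E) = (162 - 2q_E)q_E - (61q_E).
∂π_E/∂q_E = 101 - 4q_E = 0, so q_E = 101/4.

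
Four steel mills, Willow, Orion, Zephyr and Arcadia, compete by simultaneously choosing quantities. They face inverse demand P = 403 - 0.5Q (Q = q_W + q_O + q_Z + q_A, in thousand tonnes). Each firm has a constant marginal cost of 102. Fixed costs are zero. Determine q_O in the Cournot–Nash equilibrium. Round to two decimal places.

120.40

A representative firm's profit is π_i = q_i(403 - 0.5Q) - 102q_i.
First-order condition (treating rivals' output as given): 301 - q_i - (1/2)·Σ_{j≠i} q_j = 0.
With identical firms every q_j equals q_i, so Σ_{j≠i} q_j = 3q_i and 301 = (5/2)q_i, giving q_i = 602/5.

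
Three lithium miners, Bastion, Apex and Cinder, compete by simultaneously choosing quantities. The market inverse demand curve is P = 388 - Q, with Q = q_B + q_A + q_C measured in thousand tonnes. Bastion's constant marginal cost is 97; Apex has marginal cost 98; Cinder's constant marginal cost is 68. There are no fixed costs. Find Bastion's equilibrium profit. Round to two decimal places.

Bastion's profit: π_B = (388 - Q)q_B - (97q_B). Setting ∂π_B/∂q_B = 0: 291 - 2q_B - (q_A + q_C) = 0.
Apex's profit: π_A = (388 - Q)q_A - (98q_A). Setting ∂π_A/∂q_A = 0: 290 - 2q_A - (q_B + q_C) = 0.
Cinder's first-order condition: 320 - 2q_C - (q_B + q_A) = 0.
Summing all 3 equations gives 901 − 4Q = 0, hence Q = 901/4.
Back-substituting: q_B = (291 − 901/4) = 263/4, q_A = (290 − 901/4) = 259/4, q_C = (320 − 901/4) = 379/4.
Price P = 388 - 901/4 = 651/4.
Bastion's profit: (651/4 - 97)·(263/4) = 4323.0625.

4323.06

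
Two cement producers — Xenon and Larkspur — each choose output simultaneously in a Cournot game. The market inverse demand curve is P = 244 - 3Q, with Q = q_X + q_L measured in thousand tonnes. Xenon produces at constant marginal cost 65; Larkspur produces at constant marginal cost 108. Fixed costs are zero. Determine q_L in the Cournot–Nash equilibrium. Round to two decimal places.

Xenon's profit: π_X = (244 - 3Q)q_X - (65q_X). Setting ∂π_X/∂q_X = 0: 179 - 6q_X - 3(q_L) = 0.
Larkspur's profit: π_L = (244 - 3Q)q_L - (108q_L). Setting ∂π_L/∂q_L = 0: 136 - 6q_L - 3(q_X) = 0.
Best responses: q_X = (179 - 3q_L)/6, q_L = (136 - 3q_X)/6.
Substituting one into the other gives q_X = 74/3 and q_L = 31/3.

10.33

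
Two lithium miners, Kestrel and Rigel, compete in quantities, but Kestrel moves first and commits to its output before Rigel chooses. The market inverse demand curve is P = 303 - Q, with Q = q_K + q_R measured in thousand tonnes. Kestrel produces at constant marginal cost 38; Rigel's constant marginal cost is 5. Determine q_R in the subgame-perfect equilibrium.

Solve by backward induction. Given q_K, the follower Rigel maximises π_R = (303 - q_K - q_R)q_R - 5q_R.
∂π_R/∂q_R = 298 - q_K - 2q_R = 0 gives the reaction function q_R = (298 - q_K)/2.
The leader anticipates this reaction. Substituting into P = 303 - Q gives P = 154 - (1/2)q_K, so π_K = (154 - (1/2)q_K)q_K - 38q_K.
Maximising: ∂π_K/∂q_K = 116 - q_K = 0, giving q_K = 116.
Then q_R = (298 - 116)/2 = 91.

91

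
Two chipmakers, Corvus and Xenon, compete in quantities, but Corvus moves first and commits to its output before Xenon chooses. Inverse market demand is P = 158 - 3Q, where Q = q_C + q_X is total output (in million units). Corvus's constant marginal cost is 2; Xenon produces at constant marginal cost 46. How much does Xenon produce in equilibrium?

2

Solve by backward induction. Given q_C, the follower Xenon maximises π_X = (158 - 3q_C - 3q_X)q_X - 46q_X.
Follower FOC: 112 - 3q_C - 6q_X = 0, so q_X(q_C) = (112 - 3q_C)/6.
Corvus substitutes q_X(q_C) into its own profit: π_C = q_C(158 - 3q_C - (112 - 3q_C)/2) - 2q_C = (102 - (3/2)q_C)q_C - 2q_C.
Maximising: ∂π_C/∂q_C = 100 - 3q_C = 0, giving q_C = 100/3.
Then q_X = (112 - 3·(100/3))/6 = 2.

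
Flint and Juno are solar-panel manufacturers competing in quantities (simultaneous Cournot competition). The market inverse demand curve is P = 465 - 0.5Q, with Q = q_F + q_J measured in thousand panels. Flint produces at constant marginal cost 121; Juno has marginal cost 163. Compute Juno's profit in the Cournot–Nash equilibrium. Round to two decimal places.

Flint's profit: π_F = (465 - 0.5Q)q_F - (121q_F). Setting ∂π_F/∂q_F = 0: 344 - q_F - (1/2)(q_J) = 0.
Juno's first-order condition: 302 - q_J - (1/2)(q_F) = 0.
So q_F = (344 - (1/2)q_J) and q_J = (302 - (1/2)q_F).
Solving the pair: q_F = 772/3, q_J = 520/3.
Price P = 465 - (1/2)·(1292/3) = 749/3.
Juno's profit: (749/3 - 163)·(520/3) = 15022.2222.

15022.22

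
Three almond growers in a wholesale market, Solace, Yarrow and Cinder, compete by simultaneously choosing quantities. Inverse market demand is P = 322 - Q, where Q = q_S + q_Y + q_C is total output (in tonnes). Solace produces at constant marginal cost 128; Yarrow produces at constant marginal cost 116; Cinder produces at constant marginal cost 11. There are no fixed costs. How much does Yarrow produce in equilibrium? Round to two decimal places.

Solace's profit: π_S = (322 - Q)q_S - (128q_S). Setting ∂π_S/∂q_S = 0: 194 - 2q_S - (q_Y + q_C) = 0.
Yarrow's first-order condition: 206 - 2q_Y - (q_S + q_C) = 0.
Cinder's first-order condition: 311 - 2q_C - (q_S + q_Y) = 0.
Summing all 3 equations gives 711 − 4Q = 0, hence Q = 711/4.
Back-substituting: q_S = (194 − 711/4) = 65/4, q_Y = (206 − 711/4) = 113/4, q_C = (311 − 711/4) = 533/4.

28.25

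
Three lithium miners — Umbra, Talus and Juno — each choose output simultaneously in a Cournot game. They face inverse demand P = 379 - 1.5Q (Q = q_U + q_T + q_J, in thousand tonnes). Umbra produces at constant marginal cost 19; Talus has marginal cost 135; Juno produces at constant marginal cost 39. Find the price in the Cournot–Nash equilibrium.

Umbra's profit: π_U = (379 - 1.5Q)q_U - (19q_U). Setting ∂π_U/∂q_U = 0: 360 - 3q_U - (3/2)(q_T + q_J) = 0.
Talus's profit: π_T = (379 - 1.5Q)q_T - (135q_T). Setting ∂π_T/∂q_T = 0: 244 - 3q_T - (3/2)(q_U + q_J) = 0.
Juno's first-order condition: 340 - 3q_J - (3/2)(q_U + q_T) = 0.
Summing all 3 equations gives 944 − 6Q = 0, hence Q = 472/3.
Back-substituting: q_U = (360 − 236)/(3/2) = 248/3, q_T = (244 − 236)/(3/2) = 16/3, q_J = (340 − 236)/(3/2) = 208/3.
Total output Q = 472/3, so price P = 379 - (3/2)·(472/3) = 143.

143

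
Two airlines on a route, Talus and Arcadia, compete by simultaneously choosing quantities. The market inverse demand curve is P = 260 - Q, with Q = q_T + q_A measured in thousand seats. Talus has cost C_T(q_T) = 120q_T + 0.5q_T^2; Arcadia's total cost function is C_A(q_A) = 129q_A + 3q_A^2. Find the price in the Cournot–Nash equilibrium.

Talus's profit: π_T = (260 - Q)q_T - (120q_T + (1/2)q_T²). Setting ∂π_T/∂q_T = 0: 140 - 3q_T - (q_A) = 0.
Arcadia's first-order condition: 131 - 8q_A - (q_T) = 0.
Best responses: q_T = (140 - q_A)/3, q_A = (131 - q_T)/8.
Substituting one into the other gives q_T = 43 and q_A = 11.
Total output Q = 54, so price P = 260 - 54 = 206.

206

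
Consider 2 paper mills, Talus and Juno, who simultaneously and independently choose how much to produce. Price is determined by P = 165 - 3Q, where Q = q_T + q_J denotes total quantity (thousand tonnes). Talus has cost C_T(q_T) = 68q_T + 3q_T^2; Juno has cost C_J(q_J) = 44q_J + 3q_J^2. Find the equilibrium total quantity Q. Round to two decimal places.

14.53

Talus's profit: π_T = (165 - 3Q)q_T - (68q_T + 3q_T²). Setting ∂π_T/∂q_T = 0: 97 - 12q_T - 3(q_J) = 0.
Juno's profit: π_J = (165 - 3Q)q_J - (44q_J + 3q_J²). Setting ∂π_J/∂q_J = 0: 121 - 12q_J - 3(q_T) = 0.
So q_T = (97 - 3q_J)/12 and q_J = (121 - 3q_T)/12.
Substituting one into the other gives q_T = 89/15 and q_J = 43/5.
Total output Q = 89/15 + 43/5 = 218/15.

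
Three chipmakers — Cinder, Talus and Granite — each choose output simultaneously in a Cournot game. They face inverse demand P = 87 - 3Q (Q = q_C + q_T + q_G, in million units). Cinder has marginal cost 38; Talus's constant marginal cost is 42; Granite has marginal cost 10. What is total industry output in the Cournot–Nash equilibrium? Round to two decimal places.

Cinder's profit: π_C = (87 - 3Q)q_C - (38q_C). Setting ∂π_C/∂q_C = 0: 49 - 6q_C - 3(q_T + q_G) = 0.
Talus's profit: π_T = (87 - 3Q)q_T - (42q_T). Setting ∂π_T/∂q_T = 0: 45 - 6q_T - 3(q_C + q_G) = 0.
Granite's first-order condition: 77 - 6q_G - 3(q_C + q_T) = 0.
Summing all 3 equations gives 171 − 12Q = 0, hence Q = 57/4.
Back-substituting: q_C = (49 − 171/4)/3 = 25/12, q_T = (45 − 171/4)/3 = 3/4, q_G = (77 − 171/4)/3 = 137/12.
Total output Q = 25/12 + 3/4 + 137/12 = 57/4.

14.25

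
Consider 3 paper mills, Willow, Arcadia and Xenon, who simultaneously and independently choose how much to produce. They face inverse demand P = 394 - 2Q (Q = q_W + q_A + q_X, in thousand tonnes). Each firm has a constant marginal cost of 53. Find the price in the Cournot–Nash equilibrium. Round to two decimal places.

A representative firm's profit is π_i = q_i(394 - 2Q) - 53q_i.
First-order condition (treating rivals' output as given): 341 - 4q_i - 2·Σ_{j≠i} q_j = 0.
By symmetry each firm produces the same amount; substituting Σ_{j≠i} q_j = 2q_i yields q_i = 341/8.
Total output Q = 1023/8, so price P = 394 - 2·(1023/8) = 553/4.

138.25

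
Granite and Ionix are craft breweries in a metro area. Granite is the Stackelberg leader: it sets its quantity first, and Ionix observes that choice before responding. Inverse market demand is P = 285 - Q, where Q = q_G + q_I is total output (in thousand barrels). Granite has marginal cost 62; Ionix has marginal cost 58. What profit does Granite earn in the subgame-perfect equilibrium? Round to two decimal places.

5995.13

The follower Ionix best-responds to any q_G: π_I = (285 - Q)q_I - 58q_I.
Setting the follower's marginal profit to zero, 227 - q_G - 2q_I = 0, i.e. q_I = (227 - q_G)/2.
Granite substitutes q_I(q_G) into its own profit: π_G = q_G(285 - q_G - (227 - q_G)/2) - 62q_G = (343/2 - (1/2)q_G)q_G - 62q_G.
Maximising: ∂π_G/∂q_G = 219/2 - q_G = 0, giving q_G = 219/2.
Then q_I = (227 - 219/2)/2 = 235/4.
Price P = 285 - 673/4 = 467/4.
Granite's profit: (467/4 - 62)·(219/2) = 5995.1250.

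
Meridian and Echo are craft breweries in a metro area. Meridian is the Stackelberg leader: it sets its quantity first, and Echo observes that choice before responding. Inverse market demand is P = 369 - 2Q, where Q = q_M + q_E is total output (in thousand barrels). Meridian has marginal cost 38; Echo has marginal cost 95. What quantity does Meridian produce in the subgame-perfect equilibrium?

Solve by backward induction. Given q_M, the follower Echo maximises π_E = (369 - 2q_M - 2q_E)q_E - 95q_E.
Follower FOC: 274 - 2q_M - 4q_E = 0, so q_E(q_M) = (274 - 2q_M)/4.
Meridian substitutes q_E(q_M) into its own profit: π_M = q_M(369 - 2q_M - (274 - 2q_M)/2) - 38q_M = (232 - q_M)q_M - 38q_M.
Maximising: ∂π_M/∂q_M = 194 - 2q_M = 0, giving q_M = 97.
Then q_E = (274 - 2·97)/4 = 20.

97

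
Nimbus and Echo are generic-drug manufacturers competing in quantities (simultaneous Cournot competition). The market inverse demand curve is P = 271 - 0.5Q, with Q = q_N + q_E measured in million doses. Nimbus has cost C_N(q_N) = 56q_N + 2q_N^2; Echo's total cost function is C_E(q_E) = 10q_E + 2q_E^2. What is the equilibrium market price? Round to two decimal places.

227.73

Nimbus's profit: π_N = (271 - 0.5Q)q_N - (56q_N + 2q_N²). Setting ∂π_N/∂q_N = 0: 215 - 5q_N - (1/2)(q_E) = 0.
Echo's profit: π_E = (271 - 0.5Q)q_E - (10q_E + 2q_E²). Setting ∂π_E/∂q_E = 0: 261 - 5q_E - (1/2)(q_N) = 0.
So q_N = (215 - (1/2)q_E)/5 and q_E = (261 - (1/2)q_N)/5.
Solving the pair: q_N = 38.1616, q_E = 48.3838.
Total output Q = 952/11, so price P = 271 - (1/2)·(952/11) = 227.7273.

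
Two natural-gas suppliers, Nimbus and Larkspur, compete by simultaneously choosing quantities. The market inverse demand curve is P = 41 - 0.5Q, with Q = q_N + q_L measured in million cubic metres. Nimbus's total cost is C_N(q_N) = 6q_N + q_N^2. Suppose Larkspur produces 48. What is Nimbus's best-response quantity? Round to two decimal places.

With the rival's output fixed at 48, Nimbus's profit is π_N = (41 - (1/2)·48 - (1/2)q_N)q_N - (6q_N + q_N²) = (17 - (1/2)q_N)q_N - (6q_N + q_N²).
∂π_N/∂q_N = 11 - 3q_N = 0, so q_N = 11/3.

3.67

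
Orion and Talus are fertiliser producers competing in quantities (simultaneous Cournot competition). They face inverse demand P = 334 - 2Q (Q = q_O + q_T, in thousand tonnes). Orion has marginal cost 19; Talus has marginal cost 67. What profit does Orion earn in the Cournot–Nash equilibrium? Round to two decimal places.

Orion's profit: π_O = (334 - 2Q)q_O - (19q_O). Setting ∂π_O/∂q_O = 0: 315 - 4q_O - 2(q_T) = 0.
Talus's profit: π_T = (334 - 2Q)q_T - (67q_T). Setting ∂π_T/∂q_T = 0: 267 - 4q_T - 2(q_O) = 0.
So q_O = (315 - 2q_T)/4 and q_T = (267 - 2q_O)/4.
Solving the pair: q_O = 121/2, q_T = 73/2.
Price P = 334 - 2·97 = 140.
Orion's profit: (140 - 19)·(121/2) = 7320.5000.

7320.50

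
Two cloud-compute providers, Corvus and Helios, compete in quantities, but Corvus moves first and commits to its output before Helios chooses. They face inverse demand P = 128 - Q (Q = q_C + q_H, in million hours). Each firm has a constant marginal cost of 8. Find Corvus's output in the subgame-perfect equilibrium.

Solve by backward induction. Given q_C, the follower Helios maximises π_H = (128 - q_C - q_H)q_H - 8q_H.
Setting the follower's marginal profit to zero, 120 - q_C - 2q_H = 0, i.e. q_H = (120 - q_C)/2.
The leader anticipates this reaction. Substituting into P = 128 - Q gives P = 68 - (1/2)q_C, so π_C = (68 - (1/2)q_C)q_C - 8q_C.
Maximising: ∂π_C/∂q_C = 60 - q_C = 0, giving q_C = 60.
Then q_H = (120 - 60)/2 = 30.

60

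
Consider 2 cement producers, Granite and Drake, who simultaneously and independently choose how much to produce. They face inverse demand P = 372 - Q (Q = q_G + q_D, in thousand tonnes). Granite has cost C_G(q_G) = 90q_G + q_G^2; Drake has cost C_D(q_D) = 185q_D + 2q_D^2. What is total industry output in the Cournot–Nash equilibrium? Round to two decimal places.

Granite's profit: π_G = (372 - Q)q_G - (90q_G + q_G²). Setting ∂π_G/∂q_G = 0: 282 - 4q_G - (q_D) = 0.
Drake's first-order condition: 187 - 6q_D - (q_G) = 0.
Best responses: q_G = (282 - q_D)/4, q_D = (187 - q_G)/6.
Solving the pair: q_G = 1505/23, q_D = 466/23.
Total output Q = 1505/23 + 466/23 = 1971/23.

85.70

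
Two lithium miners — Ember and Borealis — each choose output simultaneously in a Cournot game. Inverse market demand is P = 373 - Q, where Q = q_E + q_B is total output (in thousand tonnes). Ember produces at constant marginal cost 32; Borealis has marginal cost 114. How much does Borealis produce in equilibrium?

59

Ember's profit: π_E = (373 - Q)q_E - (32q_E). Setting ∂π_E/∂q_E = 0: 341 - 2q_E - (q_B) = 0.
Borealis's profit: π_B = (373 - Q)q_B - (114q_B). Setting ∂π_B/∂q_B = 0: 259 - 2q_B - (q_E) = 0.
Best responses: q_E = (341 - q_B)/2, q_B = (259 - q_E)/2.
Solving the pair: q_E = 141, q_B = 59.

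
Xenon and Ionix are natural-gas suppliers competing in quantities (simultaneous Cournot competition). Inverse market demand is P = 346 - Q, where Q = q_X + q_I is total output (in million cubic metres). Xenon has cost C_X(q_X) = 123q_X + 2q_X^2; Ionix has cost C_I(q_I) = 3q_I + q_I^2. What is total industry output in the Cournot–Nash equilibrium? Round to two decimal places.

103.65

Xenon's profit: π_X = (346 - Q)q_X - (123q_X + 2q_X²). Setting ∂π_X/∂q_X = 0: 223 - 6q_X - (q_I) = 0.
Ionix's profit: π_I = (346 - Q)q_I - (3q_I + q_I²). Setting ∂π_I/∂q_I = 0: 343 - 4q_I - (q_X) = 0.
Best responses: q_X = (223 - q_I)/6, q_I = (343 - q_X)/4.
Substituting one into the other gives q_X = 549/23 and q_I = 1835/23.
Total output Q = 549/23 + 1835/23 = 103.6522.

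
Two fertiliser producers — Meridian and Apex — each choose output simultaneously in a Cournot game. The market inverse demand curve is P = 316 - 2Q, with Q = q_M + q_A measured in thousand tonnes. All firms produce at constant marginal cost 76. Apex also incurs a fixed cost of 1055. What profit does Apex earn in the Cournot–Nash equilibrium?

2145

Each firm earns π_i = (316 - 2Q)q_i - 76q_i.
Setting ∂π_i/∂q_i = 0 with rivals' quantities fixed: 240 - 4q_i - 2q_j = 0.
By symmetry each firm produces the same amount; substituting q_j = q_i yields q_i = 240/6 = 40.
Price P = 316 - 2·80 = 156.
Apex's profit: (156 - 76)·40 - 1055 = 2145.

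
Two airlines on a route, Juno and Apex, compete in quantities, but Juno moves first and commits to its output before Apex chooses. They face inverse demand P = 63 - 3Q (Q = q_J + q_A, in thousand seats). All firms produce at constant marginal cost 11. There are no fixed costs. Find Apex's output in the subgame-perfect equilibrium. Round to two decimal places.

The follower Apex best-responds to any q_J: π_A = (63 - 3Q)q_A - 11q_A.
Follower FOC: 52 - 3q_J - 6q_A = 0, so q_A(q_J) = (52 - 3q_J)/6.
Juno substitutes q_A(q_J) into its own profit: π_J = q_J(63 - 3q_J - (52 - 3q_J)/2) - 11q_J = (37 - (3/2)q_J)q_J - 11q_J.
Leader FOC: 26 - 3q_J = 0, so q_J = 26/3.
Then q_A = (52 - 3·(26/3))/6 = 13/3.

4.33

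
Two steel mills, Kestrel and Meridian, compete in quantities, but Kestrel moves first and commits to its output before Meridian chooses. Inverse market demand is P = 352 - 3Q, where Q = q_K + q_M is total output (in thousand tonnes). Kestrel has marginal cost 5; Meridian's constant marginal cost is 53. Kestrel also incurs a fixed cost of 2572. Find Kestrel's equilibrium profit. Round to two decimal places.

Solve by backward induction. Given q_K, the follower Meridian maximises π_M = (352 - 3q_K - 3q_M)q_M - 53q_M.
∂π_M/∂q_M = 299 - 3q_K - 6q_M = 0 gives the reaction function q_M = (299 - 3q_K)/6.
Kestrel substitutes q_M(q_K) into its own profit: π_K = q_K(352 - 3q_K - (299 - 3q_K)/2) - 5q_K = (405/2 - (3/2)q_K)q_K - 5q_K.
The leader's first-order condition 395/2 - 3q_K = 0 yields q_K = 395/6.
Then q_M = (299 - 3·(395/6))/6 = 203/12.
Price P = 352 - 3·(331/4) = 415/4.
Kestrel's profit: (415/4 - 5)·(395/6) - 2572 = 3929.0417.

3929.04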